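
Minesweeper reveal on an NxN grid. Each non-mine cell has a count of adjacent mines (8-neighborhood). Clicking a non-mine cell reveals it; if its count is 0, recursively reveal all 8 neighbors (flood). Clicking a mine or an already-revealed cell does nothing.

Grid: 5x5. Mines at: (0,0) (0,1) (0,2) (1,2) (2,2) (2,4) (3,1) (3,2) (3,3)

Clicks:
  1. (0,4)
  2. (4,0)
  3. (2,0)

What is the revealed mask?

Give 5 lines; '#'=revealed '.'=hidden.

Click 1 (0,4) count=0: revealed 4 new [(0,3) (0,4) (1,3) (1,4)] -> total=4
Click 2 (4,0) count=1: revealed 1 new [(4,0)] -> total=5
Click 3 (2,0) count=1: revealed 1 new [(2,0)] -> total=6

Answer: ...##
...##
#....
.....
#....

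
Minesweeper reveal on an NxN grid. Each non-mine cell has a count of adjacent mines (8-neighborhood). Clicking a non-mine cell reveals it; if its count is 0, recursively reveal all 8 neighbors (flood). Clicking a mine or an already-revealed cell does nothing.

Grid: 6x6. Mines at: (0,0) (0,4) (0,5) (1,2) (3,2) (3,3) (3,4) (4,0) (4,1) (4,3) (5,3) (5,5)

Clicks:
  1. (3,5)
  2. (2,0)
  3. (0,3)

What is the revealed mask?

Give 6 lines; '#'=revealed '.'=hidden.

Answer: ...#..
##....
##....
##...#
......
......

Derivation:
Click 1 (3,5) count=1: revealed 1 new [(3,5)] -> total=1
Click 2 (2,0) count=0: revealed 6 new [(1,0) (1,1) (2,0) (2,1) (3,0) (3,1)] -> total=7
Click 3 (0,3) count=2: revealed 1 new [(0,3)] -> total=8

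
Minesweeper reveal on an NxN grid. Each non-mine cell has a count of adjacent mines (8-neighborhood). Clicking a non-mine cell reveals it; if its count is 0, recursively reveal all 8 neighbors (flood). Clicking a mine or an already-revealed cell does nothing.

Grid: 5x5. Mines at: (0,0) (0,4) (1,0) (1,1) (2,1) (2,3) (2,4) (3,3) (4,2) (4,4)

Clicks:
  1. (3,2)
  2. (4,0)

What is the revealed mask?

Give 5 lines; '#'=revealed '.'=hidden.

Click 1 (3,2) count=4: revealed 1 new [(3,2)] -> total=1
Click 2 (4,0) count=0: revealed 4 new [(3,0) (3,1) (4,0) (4,1)] -> total=5

Answer: .....
.....
.....
###..
##...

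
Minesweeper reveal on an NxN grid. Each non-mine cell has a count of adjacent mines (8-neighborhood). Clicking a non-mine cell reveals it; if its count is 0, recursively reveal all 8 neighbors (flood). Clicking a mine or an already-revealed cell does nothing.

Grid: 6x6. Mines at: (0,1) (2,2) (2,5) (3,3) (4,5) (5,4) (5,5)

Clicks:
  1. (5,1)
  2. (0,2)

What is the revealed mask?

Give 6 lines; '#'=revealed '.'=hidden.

Click 1 (5,1) count=0: revealed 15 new [(1,0) (1,1) (2,0) (2,1) (3,0) (3,1) (3,2) (4,0) (4,1) (4,2) (4,3) (5,0) (5,1) (5,2) (5,3)] -> total=15
Click 2 (0,2) count=1: revealed 1 new [(0,2)] -> total=16

Answer: ..#...
##....
##....
###...
####..
####..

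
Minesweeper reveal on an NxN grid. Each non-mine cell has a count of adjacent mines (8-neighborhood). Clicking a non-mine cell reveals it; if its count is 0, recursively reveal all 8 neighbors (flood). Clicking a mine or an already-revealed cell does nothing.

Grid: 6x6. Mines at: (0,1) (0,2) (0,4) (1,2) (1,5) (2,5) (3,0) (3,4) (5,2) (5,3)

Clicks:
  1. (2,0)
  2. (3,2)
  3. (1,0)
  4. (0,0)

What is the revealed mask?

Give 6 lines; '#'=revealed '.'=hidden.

Answer: #.....
#.....
####..
.###..
.###..
......

Derivation:
Click 1 (2,0) count=1: revealed 1 new [(2,0)] -> total=1
Click 2 (3,2) count=0: revealed 9 new [(2,1) (2,2) (2,3) (3,1) (3,2) (3,3) (4,1) (4,2) (4,3)] -> total=10
Click 3 (1,0) count=1: revealed 1 new [(1,0)] -> total=11
Click 4 (0,0) count=1: revealed 1 new [(0,0)] -> total=12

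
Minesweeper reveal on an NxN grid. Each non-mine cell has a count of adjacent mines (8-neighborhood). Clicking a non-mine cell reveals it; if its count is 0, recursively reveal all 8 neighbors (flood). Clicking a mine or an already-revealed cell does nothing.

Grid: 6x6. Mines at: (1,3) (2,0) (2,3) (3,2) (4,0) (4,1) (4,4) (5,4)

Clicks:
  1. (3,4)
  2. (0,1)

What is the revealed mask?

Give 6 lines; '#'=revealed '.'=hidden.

Click 1 (3,4) count=2: revealed 1 new [(3,4)] -> total=1
Click 2 (0,1) count=0: revealed 6 new [(0,0) (0,1) (0,2) (1,0) (1,1) (1,2)] -> total=7

Answer: ###...
###...
......
....#.
......
......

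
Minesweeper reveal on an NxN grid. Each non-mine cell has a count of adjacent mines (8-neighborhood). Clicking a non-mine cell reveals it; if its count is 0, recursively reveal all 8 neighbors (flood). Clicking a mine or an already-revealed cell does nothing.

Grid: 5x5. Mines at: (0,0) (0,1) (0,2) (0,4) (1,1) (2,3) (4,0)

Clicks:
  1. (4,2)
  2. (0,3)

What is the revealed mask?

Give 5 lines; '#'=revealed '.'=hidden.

Answer: ...#.
.....
.....
.####
.####

Derivation:
Click 1 (4,2) count=0: revealed 8 new [(3,1) (3,2) (3,3) (3,4) (4,1) (4,2) (4,3) (4,4)] -> total=8
Click 2 (0,3) count=2: revealed 1 new [(0,3)] -> total=9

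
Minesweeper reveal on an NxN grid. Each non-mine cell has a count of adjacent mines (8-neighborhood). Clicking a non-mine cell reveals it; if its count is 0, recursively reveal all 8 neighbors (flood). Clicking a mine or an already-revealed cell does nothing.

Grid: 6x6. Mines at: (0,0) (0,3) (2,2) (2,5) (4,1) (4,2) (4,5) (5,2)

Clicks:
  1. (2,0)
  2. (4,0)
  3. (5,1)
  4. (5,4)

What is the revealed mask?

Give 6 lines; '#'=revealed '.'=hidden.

Answer: ......
##....
##....
##....
#.....
.#..#.

Derivation:
Click 1 (2,0) count=0: revealed 6 new [(1,0) (1,1) (2,0) (2,1) (3,0) (3,1)] -> total=6
Click 2 (4,0) count=1: revealed 1 new [(4,0)] -> total=7
Click 3 (5,1) count=3: revealed 1 new [(5,1)] -> total=8
Click 4 (5,4) count=1: revealed 1 new [(5,4)] -> total=9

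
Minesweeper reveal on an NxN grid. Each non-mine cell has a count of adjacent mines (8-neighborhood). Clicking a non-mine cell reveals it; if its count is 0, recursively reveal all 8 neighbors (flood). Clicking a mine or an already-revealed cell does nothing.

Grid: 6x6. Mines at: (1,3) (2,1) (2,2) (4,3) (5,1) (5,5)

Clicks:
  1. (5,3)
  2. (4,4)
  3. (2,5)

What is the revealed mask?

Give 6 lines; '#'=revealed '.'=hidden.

Answer: ....##
....##
....##
....##
....##
...#..

Derivation:
Click 1 (5,3) count=1: revealed 1 new [(5,3)] -> total=1
Click 2 (4,4) count=2: revealed 1 new [(4,4)] -> total=2
Click 3 (2,5) count=0: revealed 9 new [(0,4) (0,5) (1,4) (1,5) (2,4) (2,5) (3,4) (3,5) (4,5)] -> total=11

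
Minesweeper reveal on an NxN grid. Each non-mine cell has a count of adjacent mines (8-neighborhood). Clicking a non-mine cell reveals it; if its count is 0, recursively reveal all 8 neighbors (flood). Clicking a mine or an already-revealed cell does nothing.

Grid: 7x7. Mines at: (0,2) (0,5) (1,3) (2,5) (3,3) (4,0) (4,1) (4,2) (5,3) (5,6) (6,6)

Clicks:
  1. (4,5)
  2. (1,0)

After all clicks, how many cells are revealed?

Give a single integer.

Answer: 12

Derivation:
Click 1 (4,5) count=1: revealed 1 new [(4,5)] -> total=1
Click 2 (1,0) count=0: revealed 11 new [(0,0) (0,1) (1,0) (1,1) (1,2) (2,0) (2,1) (2,2) (3,0) (3,1) (3,2)] -> total=12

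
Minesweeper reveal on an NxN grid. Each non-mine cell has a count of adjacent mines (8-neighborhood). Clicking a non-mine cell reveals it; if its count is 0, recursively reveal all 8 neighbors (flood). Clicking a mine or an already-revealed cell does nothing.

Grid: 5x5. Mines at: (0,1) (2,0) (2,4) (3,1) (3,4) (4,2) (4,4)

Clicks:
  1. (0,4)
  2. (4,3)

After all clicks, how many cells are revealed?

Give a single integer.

Click 1 (0,4) count=0: revealed 6 new [(0,2) (0,3) (0,4) (1,2) (1,3) (1,4)] -> total=6
Click 2 (4,3) count=3: revealed 1 new [(4,3)] -> total=7

Answer: 7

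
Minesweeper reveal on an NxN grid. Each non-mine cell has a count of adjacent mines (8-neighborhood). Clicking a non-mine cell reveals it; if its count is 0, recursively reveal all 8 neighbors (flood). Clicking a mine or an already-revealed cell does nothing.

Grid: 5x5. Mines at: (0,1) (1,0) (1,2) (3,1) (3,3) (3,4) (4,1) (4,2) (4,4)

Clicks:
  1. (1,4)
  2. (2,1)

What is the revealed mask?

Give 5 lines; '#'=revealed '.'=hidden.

Click 1 (1,4) count=0: revealed 6 new [(0,3) (0,4) (1,3) (1,4) (2,3) (2,4)] -> total=6
Click 2 (2,1) count=3: revealed 1 new [(2,1)] -> total=7

Answer: ...##
...##
.#.##
.....
.....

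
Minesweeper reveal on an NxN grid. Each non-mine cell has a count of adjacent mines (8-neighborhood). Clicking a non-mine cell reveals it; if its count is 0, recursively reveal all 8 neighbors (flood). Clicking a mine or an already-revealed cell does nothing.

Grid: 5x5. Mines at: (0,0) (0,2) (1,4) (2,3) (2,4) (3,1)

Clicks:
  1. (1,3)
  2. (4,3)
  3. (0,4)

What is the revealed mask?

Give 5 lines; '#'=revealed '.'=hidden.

Answer: ....#
...#.
.....
..###
..###

Derivation:
Click 1 (1,3) count=4: revealed 1 new [(1,3)] -> total=1
Click 2 (4,3) count=0: revealed 6 new [(3,2) (3,3) (3,4) (4,2) (4,3) (4,4)] -> total=7
Click 3 (0,4) count=1: revealed 1 new [(0,4)] -> total=8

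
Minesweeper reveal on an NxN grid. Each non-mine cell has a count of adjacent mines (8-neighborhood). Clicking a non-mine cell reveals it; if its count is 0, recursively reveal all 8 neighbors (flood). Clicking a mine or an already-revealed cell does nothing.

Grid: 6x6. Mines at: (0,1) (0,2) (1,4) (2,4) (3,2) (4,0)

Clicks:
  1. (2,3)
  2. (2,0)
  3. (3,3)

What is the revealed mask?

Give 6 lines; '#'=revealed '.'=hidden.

Click 1 (2,3) count=3: revealed 1 new [(2,3)] -> total=1
Click 2 (2,0) count=0: revealed 6 new [(1,0) (1,1) (2,0) (2,1) (3,0) (3,1)] -> total=7
Click 3 (3,3) count=2: revealed 1 new [(3,3)] -> total=8

Answer: ......
##....
##.#..
##.#..
......
......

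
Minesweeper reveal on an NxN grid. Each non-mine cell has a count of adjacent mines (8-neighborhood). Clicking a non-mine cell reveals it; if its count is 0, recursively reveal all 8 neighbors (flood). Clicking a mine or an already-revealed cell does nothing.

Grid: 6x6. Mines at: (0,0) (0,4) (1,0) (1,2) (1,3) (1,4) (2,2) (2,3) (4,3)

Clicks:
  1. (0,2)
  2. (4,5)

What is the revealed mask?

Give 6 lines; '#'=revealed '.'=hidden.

Answer: ..#...
......
....##
....##
....##
....##

Derivation:
Click 1 (0,2) count=2: revealed 1 new [(0,2)] -> total=1
Click 2 (4,5) count=0: revealed 8 new [(2,4) (2,5) (3,4) (3,5) (4,4) (4,5) (5,4) (5,5)] -> total=9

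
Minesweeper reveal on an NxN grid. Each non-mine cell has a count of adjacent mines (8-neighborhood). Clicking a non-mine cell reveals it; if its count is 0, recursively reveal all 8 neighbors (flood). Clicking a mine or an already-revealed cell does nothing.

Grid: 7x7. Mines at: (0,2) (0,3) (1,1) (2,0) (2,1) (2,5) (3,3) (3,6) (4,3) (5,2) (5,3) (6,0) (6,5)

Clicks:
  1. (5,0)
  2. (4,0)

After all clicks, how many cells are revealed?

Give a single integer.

Click 1 (5,0) count=1: revealed 1 new [(5,0)] -> total=1
Click 2 (4,0) count=0: revealed 5 new [(3,0) (3,1) (4,0) (4,1) (5,1)] -> total=6

Answer: 6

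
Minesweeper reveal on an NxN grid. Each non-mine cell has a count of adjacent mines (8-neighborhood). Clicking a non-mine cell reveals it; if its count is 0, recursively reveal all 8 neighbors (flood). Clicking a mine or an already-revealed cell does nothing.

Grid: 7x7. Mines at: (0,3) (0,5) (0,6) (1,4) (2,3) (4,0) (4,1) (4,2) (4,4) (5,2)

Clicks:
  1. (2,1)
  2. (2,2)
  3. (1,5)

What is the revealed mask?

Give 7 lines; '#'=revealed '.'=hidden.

Answer: ###....
###..#.
###....
###....
.......
.......
.......

Derivation:
Click 1 (2,1) count=0: revealed 12 new [(0,0) (0,1) (0,2) (1,0) (1,1) (1,2) (2,0) (2,1) (2,2) (3,0) (3,1) (3,2)] -> total=12
Click 2 (2,2) count=1: revealed 0 new [(none)] -> total=12
Click 3 (1,5) count=3: revealed 1 new [(1,5)] -> total=13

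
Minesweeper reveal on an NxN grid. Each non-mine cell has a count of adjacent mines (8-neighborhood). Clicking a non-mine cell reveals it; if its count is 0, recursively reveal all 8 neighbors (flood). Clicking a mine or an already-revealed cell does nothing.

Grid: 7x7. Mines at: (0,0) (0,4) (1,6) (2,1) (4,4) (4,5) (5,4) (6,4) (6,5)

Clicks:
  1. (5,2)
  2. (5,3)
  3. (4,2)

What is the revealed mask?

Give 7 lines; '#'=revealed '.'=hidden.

Click 1 (5,2) count=0: revealed 16 new [(3,0) (3,1) (3,2) (3,3) (4,0) (4,1) (4,2) (4,3) (5,0) (5,1) (5,2) (5,3) (6,0) (6,1) (6,2) (6,3)] -> total=16
Click 2 (5,3) count=3: revealed 0 new [(none)] -> total=16
Click 3 (4,2) count=0: revealed 0 new [(none)] -> total=16

Answer: .......
.......
.......
####...
####...
####...
####...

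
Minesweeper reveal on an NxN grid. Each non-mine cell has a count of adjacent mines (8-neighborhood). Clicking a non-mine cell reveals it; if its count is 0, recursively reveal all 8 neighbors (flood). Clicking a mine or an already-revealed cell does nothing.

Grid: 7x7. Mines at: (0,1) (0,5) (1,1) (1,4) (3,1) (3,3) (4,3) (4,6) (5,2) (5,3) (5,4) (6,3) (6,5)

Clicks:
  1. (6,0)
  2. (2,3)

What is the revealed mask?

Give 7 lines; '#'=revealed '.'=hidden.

Answer: .......
.......
...#...
.......
##.....
##.....
##.....

Derivation:
Click 1 (6,0) count=0: revealed 6 new [(4,0) (4,1) (5,0) (5,1) (6,0) (6,1)] -> total=6
Click 2 (2,3) count=2: revealed 1 new [(2,3)] -> total=7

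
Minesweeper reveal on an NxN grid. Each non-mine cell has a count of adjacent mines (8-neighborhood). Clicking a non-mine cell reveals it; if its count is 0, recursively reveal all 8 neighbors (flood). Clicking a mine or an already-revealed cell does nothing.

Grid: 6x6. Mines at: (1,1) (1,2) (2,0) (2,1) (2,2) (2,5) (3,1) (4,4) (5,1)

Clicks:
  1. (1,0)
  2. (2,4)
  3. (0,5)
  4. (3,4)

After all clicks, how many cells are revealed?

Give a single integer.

Answer: 9

Derivation:
Click 1 (1,0) count=3: revealed 1 new [(1,0)] -> total=1
Click 2 (2,4) count=1: revealed 1 new [(2,4)] -> total=2
Click 3 (0,5) count=0: revealed 6 new [(0,3) (0,4) (0,5) (1,3) (1,4) (1,5)] -> total=8
Click 4 (3,4) count=2: revealed 1 new [(3,4)] -> total=9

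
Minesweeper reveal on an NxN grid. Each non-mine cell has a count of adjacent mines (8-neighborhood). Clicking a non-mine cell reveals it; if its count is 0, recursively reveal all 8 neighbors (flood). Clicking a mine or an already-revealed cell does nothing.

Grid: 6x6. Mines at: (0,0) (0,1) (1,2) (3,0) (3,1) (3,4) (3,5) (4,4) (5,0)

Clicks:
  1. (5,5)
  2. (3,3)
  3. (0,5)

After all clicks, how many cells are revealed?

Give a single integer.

Answer: 11

Derivation:
Click 1 (5,5) count=1: revealed 1 new [(5,5)] -> total=1
Click 2 (3,3) count=2: revealed 1 new [(3,3)] -> total=2
Click 3 (0,5) count=0: revealed 9 new [(0,3) (0,4) (0,5) (1,3) (1,4) (1,5) (2,3) (2,4) (2,5)] -> total=11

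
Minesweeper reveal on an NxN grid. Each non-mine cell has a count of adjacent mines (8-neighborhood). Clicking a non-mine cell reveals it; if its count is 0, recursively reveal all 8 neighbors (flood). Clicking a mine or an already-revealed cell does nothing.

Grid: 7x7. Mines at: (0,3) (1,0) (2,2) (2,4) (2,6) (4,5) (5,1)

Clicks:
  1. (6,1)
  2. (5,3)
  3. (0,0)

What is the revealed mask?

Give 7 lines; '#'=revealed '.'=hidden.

Answer: #......
.......
.......
..###..
..###..
..#####
.######

Derivation:
Click 1 (6,1) count=1: revealed 1 new [(6,1)] -> total=1
Click 2 (5,3) count=0: revealed 16 new [(3,2) (3,3) (3,4) (4,2) (4,3) (4,4) (5,2) (5,3) (5,4) (5,5) (5,6) (6,2) (6,3) (6,4) (6,5) (6,6)] -> total=17
Click 3 (0,0) count=1: revealed 1 new [(0,0)] -> total=18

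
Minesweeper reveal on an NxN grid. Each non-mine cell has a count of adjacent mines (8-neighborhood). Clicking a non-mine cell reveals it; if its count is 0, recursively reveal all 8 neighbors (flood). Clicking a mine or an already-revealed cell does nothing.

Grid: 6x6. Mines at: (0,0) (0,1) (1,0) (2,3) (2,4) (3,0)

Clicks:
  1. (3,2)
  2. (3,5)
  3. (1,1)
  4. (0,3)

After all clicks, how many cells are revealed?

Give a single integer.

Answer: 11

Derivation:
Click 1 (3,2) count=1: revealed 1 new [(3,2)] -> total=1
Click 2 (3,5) count=1: revealed 1 new [(3,5)] -> total=2
Click 3 (1,1) count=3: revealed 1 new [(1,1)] -> total=3
Click 4 (0,3) count=0: revealed 8 new [(0,2) (0,3) (0,4) (0,5) (1,2) (1,3) (1,4) (1,5)] -> total=11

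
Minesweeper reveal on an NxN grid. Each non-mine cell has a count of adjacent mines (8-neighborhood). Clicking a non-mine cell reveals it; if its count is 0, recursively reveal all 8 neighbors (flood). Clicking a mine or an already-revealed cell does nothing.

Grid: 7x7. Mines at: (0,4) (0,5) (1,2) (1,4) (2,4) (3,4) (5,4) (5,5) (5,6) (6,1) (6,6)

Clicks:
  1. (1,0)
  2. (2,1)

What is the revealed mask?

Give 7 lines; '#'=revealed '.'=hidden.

Answer: ##.....
##.....
####...
####...
####...
####...
.......

Derivation:
Click 1 (1,0) count=0: revealed 20 new [(0,0) (0,1) (1,0) (1,1) (2,0) (2,1) (2,2) (2,3) (3,0) (3,1) (3,2) (3,3) (4,0) (4,1) (4,2) (4,3) (5,0) (5,1) (5,2) (5,3)] -> total=20
Click 2 (2,1) count=1: revealed 0 new [(none)] -> total=20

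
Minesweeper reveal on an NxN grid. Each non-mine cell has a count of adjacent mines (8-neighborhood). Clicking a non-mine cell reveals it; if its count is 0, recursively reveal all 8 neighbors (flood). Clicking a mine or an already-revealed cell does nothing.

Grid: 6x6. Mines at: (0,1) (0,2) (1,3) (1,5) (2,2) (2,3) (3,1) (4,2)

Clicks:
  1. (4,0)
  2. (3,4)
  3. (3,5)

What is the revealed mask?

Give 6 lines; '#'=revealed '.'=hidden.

Answer: ......
......
....##
...###
#..###
...###

Derivation:
Click 1 (4,0) count=1: revealed 1 new [(4,0)] -> total=1
Click 2 (3,4) count=1: revealed 1 new [(3,4)] -> total=2
Click 3 (3,5) count=0: revealed 10 new [(2,4) (2,5) (3,3) (3,5) (4,3) (4,4) (4,5) (5,3) (5,4) (5,5)] -> total=12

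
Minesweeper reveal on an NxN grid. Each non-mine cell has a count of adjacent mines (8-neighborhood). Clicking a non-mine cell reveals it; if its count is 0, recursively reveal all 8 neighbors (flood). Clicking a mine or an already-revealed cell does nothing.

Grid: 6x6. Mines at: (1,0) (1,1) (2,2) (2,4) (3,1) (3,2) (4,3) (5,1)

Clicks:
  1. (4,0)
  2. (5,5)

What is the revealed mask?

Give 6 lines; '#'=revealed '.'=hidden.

Click 1 (4,0) count=2: revealed 1 new [(4,0)] -> total=1
Click 2 (5,5) count=0: revealed 6 new [(3,4) (3,5) (4,4) (4,5) (5,4) (5,5)] -> total=7

Answer: ......
......
......
....##
#...##
....##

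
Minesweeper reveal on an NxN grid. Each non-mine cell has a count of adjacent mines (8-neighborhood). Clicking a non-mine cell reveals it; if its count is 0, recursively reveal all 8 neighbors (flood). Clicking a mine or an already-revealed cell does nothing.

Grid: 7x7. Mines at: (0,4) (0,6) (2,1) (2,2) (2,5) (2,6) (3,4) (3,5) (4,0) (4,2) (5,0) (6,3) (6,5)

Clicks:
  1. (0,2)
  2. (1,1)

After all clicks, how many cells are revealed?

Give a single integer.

Answer: 8

Derivation:
Click 1 (0,2) count=0: revealed 8 new [(0,0) (0,1) (0,2) (0,3) (1,0) (1,1) (1,2) (1,3)] -> total=8
Click 2 (1,1) count=2: revealed 0 new [(none)] -> total=8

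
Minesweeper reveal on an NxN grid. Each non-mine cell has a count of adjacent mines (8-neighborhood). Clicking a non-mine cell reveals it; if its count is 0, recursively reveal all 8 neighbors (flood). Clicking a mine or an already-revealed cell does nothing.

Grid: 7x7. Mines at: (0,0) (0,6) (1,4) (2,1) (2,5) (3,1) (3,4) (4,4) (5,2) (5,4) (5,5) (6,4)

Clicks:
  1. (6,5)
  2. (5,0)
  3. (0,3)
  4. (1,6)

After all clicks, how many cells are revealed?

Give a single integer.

Answer: 9

Derivation:
Click 1 (6,5) count=3: revealed 1 new [(6,5)] -> total=1
Click 2 (5,0) count=0: revealed 6 new [(4,0) (4,1) (5,0) (5,1) (6,0) (6,1)] -> total=7
Click 3 (0,3) count=1: revealed 1 new [(0,3)] -> total=8
Click 4 (1,6) count=2: revealed 1 new [(1,6)] -> total=9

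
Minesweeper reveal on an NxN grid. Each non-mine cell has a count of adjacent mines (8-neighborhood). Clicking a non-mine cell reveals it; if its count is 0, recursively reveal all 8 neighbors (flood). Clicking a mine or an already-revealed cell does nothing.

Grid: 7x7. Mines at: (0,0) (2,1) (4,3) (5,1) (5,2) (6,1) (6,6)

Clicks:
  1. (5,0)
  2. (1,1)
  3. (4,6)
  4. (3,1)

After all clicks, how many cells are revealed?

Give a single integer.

Answer: 30

Derivation:
Click 1 (5,0) count=2: revealed 1 new [(5,0)] -> total=1
Click 2 (1,1) count=2: revealed 1 new [(1,1)] -> total=2
Click 3 (4,6) count=0: revealed 27 new [(0,1) (0,2) (0,3) (0,4) (0,5) (0,6) (1,2) (1,3) (1,4) (1,5) (1,6) (2,2) (2,3) (2,4) (2,5) (2,6) (3,2) (3,3) (3,4) (3,5) (3,6) (4,4) (4,5) (4,6) (5,4) (5,5) (5,6)] -> total=29
Click 4 (3,1) count=1: revealed 1 new [(3,1)] -> total=30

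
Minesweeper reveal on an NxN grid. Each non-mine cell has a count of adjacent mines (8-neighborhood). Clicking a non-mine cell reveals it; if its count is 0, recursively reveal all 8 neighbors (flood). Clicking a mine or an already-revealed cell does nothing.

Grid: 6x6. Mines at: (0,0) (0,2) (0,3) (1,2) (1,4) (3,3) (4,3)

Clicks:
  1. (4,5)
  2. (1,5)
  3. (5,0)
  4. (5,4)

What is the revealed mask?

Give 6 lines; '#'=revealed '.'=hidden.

Click 1 (4,5) count=0: revealed 8 new [(2,4) (2,5) (3,4) (3,5) (4,4) (4,5) (5,4) (5,5)] -> total=8
Click 2 (1,5) count=1: revealed 1 new [(1,5)] -> total=9
Click 3 (5,0) count=0: revealed 14 new [(1,0) (1,1) (2,0) (2,1) (2,2) (3,0) (3,1) (3,2) (4,0) (4,1) (4,2) (5,0) (5,1) (5,2)] -> total=23
Click 4 (5,4) count=1: revealed 0 new [(none)] -> total=23

Answer: ......
##...#
###.##
###.##
###.##
###.##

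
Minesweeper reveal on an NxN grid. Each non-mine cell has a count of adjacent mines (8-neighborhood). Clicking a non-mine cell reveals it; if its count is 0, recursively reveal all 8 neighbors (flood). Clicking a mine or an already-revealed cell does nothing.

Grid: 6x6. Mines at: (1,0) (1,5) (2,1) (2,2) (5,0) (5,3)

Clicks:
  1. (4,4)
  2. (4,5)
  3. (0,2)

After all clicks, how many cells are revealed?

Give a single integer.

Click 1 (4,4) count=1: revealed 1 new [(4,4)] -> total=1
Click 2 (4,5) count=0: revealed 10 new [(2,3) (2,4) (2,5) (3,3) (3,4) (3,5) (4,3) (4,5) (5,4) (5,5)] -> total=11
Click 3 (0,2) count=0: revealed 8 new [(0,1) (0,2) (0,3) (0,4) (1,1) (1,2) (1,3) (1,4)] -> total=19

Answer: 19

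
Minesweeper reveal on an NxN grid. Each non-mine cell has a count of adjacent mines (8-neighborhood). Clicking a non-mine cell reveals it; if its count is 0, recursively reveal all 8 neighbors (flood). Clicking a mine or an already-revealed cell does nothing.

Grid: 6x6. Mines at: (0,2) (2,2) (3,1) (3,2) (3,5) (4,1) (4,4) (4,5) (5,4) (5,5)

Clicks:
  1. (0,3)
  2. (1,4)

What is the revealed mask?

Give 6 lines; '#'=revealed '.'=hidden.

Click 1 (0,3) count=1: revealed 1 new [(0,3)] -> total=1
Click 2 (1,4) count=0: revealed 8 new [(0,4) (0,5) (1,3) (1,4) (1,5) (2,3) (2,4) (2,5)] -> total=9

Answer: ...###
...###
...###
......
......
......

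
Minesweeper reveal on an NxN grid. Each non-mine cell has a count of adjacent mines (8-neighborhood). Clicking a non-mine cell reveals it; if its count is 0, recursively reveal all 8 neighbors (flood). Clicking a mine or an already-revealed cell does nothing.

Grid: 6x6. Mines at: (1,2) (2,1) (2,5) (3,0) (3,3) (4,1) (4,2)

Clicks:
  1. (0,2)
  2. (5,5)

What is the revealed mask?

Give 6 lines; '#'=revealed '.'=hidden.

Answer: ..#...
......
......
....##
...###
...###

Derivation:
Click 1 (0,2) count=1: revealed 1 new [(0,2)] -> total=1
Click 2 (5,5) count=0: revealed 8 new [(3,4) (3,5) (4,3) (4,4) (4,5) (5,3) (5,4) (5,5)] -> total=9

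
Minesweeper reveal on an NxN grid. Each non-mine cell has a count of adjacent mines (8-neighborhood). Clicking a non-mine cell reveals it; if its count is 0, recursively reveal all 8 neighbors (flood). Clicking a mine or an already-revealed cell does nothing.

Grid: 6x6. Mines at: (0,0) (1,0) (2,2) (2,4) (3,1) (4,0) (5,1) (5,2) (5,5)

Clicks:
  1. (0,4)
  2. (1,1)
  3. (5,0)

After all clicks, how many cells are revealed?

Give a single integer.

Answer: 11

Derivation:
Click 1 (0,4) count=0: revealed 10 new [(0,1) (0,2) (0,3) (0,4) (0,5) (1,1) (1,2) (1,3) (1,4) (1,5)] -> total=10
Click 2 (1,1) count=3: revealed 0 new [(none)] -> total=10
Click 3 (5,0) count=2: revealed 1 new [(5,0)] -> total=11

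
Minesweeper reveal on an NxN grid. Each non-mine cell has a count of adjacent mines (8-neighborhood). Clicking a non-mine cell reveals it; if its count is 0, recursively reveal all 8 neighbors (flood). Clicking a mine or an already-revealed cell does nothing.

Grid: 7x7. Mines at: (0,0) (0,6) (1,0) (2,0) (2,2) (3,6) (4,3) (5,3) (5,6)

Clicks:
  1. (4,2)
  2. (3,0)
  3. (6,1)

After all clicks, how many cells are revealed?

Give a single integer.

Click 1 (4,2) count=2: revealed 1 new [(4,2)] -> total=1
Click 2 (3,0) count=1: revealed 1 new [(3,0)] -> total=2
Click 3 (6,1) count=0: revealed 10 new [(3,1) (3,2) (4,0) (4,1) (5,0) (5,1) (5,2) (6,0) (6,1) (6,2)] -> total=12

Answer: 12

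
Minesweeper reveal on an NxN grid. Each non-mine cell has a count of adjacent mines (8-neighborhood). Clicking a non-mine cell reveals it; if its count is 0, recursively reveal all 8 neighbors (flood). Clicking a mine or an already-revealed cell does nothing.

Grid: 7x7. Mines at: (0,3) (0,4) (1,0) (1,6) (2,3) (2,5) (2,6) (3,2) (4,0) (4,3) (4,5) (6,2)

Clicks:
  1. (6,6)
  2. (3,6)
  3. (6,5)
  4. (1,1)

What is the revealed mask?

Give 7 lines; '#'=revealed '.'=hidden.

Click 1 (6,6) count=0: revealed 8 new [(5,3) (5,4) (5,5) (5,6) (6,3) (6,4) (6,5) (6,6)] -> total=8
Click 2 (3,6) count=3: revealed 1 new [(3,6)] -> total=9
Click 3 (6,5) count=0: revealed 0 new [(none)] -> total=9
Click 4 (1,1) count=1: revealed 1 new [(1,1)] -> total=10

Answer: .......
.#.....
.......
......#
.......
...####
...####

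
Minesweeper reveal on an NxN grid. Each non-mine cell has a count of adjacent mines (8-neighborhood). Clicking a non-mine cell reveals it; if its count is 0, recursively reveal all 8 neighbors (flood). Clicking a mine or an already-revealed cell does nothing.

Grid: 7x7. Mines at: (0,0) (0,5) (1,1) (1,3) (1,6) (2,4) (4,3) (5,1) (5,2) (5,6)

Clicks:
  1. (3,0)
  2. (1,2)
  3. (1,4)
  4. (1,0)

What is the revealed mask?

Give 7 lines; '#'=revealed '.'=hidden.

Click 1 (3,0) count=0: revealed 9 new [(2,0) (2,1) (2,2) (3,0) (3,1) (3,2) (4,0) (4,1) (4,2)] -> total=9
Click 2 (1,2) count=2: revealed 1 new [(1,2)] -> total=10
Click 3 (1,4) count=3: revealed 1 new [(1,4)] -> total=11
Click 4 (1,0) count=2: revealed 1 new [(1,0)] -> total=12

Answer: .......
#.#.#..
###....
###....
###....
.......
.......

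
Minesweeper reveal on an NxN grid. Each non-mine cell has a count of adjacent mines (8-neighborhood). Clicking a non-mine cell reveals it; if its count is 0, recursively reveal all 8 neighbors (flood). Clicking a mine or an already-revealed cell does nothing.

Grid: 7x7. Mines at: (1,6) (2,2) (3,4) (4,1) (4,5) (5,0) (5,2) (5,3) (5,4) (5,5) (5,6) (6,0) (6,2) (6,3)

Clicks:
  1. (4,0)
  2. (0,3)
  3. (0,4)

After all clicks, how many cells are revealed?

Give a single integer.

Answer: 20

Derivation:
Click 1 (4,0) count=2: revealed 1 new [(4,0)] -> total=1
Click 2 (0,3) count=0: revealed 19 new [(0,0) (0,1) (0,2) (0,3) (0,4) (0,5) (1,0) (1,1) (1,2) (1,3) (1,4) (1,5) (2,0) (2,1) (2,3) (2,4) (2,5) (3,0) (3,1)] -> total=20
Click 3 (0,4) count=0: revealed 0 new [(none)] -> total=20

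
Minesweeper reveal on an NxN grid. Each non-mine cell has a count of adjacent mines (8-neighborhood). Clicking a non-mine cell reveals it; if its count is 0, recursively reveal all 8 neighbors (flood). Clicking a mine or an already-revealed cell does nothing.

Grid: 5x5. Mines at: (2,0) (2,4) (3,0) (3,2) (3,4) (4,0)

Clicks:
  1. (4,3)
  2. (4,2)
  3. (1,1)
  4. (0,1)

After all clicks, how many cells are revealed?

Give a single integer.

Click 1 (4,3) count=2: revealed 1 new [(4,3)] -> total=1
Click 2 (4,2) count=1: revealed 1 new [(4,2)] -> total=2
Click 3 (1,1) count=1: revealed 1 new [(1,1)] -> total=3
Click 4 (0,1) count=0: revealed 12 new [(0,0) (0,1) (0,2) (0,3) (0,4) (1,0) (1,2) (1,3) (1,4) (2,1) (2,2) (2,3)] -> total=15

Answer: 15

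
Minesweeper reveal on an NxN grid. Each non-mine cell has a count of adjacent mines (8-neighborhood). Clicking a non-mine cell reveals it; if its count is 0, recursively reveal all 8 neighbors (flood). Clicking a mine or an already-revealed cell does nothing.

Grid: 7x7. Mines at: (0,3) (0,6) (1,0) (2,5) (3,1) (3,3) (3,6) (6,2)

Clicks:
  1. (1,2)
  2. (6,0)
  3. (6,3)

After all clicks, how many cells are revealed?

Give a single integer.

Answer: 8

Derivation:
Click 1 (1,2) count=1: revealed 1 new [(1,2)] -> total=1
Click 2 (6,0) count=0: revealed 6 new [(4,0) (4,1) (5,0) (5,1) (6,0) (6,1)] -> total=7
Click 3 (6,3) count=1: revealed 1 new [(6,3)] -> total=8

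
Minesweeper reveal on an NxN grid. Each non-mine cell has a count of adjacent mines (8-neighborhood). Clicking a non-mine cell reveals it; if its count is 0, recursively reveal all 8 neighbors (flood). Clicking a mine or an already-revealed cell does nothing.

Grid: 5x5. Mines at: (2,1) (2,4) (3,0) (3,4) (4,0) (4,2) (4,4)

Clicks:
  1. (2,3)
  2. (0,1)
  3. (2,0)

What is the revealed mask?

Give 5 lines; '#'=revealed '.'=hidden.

Click 1 (2,3) count=2: revealed 1 new [(2,3)] -> total=1
Click 2 (0,1) count=0: revealed 10 new [(0,0) (0,1) (0,2) (0,3) (0,4) (1,0) (1,1) (1,2) (1,3) (1,4)] -> total=11
Click 3 (2,0) count=2: revealed 1 new [(2,0)] -> total=12

Answer: #####
#####
#..#.
.....
.....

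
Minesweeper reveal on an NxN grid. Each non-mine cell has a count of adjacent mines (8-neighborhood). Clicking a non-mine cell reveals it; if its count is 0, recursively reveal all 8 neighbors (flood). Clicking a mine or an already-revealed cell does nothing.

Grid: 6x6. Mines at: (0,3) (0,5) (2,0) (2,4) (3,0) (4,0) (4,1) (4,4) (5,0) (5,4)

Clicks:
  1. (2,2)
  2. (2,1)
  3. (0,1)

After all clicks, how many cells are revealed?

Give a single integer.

Answer: 13

Derivation:
Click 1 (2,2) count=0: revealed 9 new [(1,1) (1,2) (1,3) (2,1) (2,2) (2,3) (3,1) (3,2) (3,3)] -> total=9
Click 2 (2,1) count=2: revealed 0 new [(none)] -> total=9
Click 3 (0,1) count=0: revealed 4 new [(0,0) (0,1) (0,2) (1,0)] -> total=13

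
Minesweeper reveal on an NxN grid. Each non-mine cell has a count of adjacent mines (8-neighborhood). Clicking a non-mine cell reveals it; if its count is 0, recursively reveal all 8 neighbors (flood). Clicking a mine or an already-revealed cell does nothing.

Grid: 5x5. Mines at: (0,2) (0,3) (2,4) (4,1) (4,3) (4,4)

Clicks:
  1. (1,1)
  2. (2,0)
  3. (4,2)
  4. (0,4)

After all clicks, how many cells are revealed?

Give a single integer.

Answer: 16

Derivation:
Click 1 (1,1) count=1: revealed 1 new [(1,1)] -> total=1
Click 2 (2,0) count=0: revealed 13 new [(0,0) (0,1) (1,0) (1,2) (1,3) (2,0) (2,1) (2,2) (2,3) (3,0) (3,1) (3,2) (3,3)] -> total=14
Click 3 (4,2) count=2: revealed 1 new [(4,2)] -> total=15
Click 4 (0,4) count=1: revealed 1 new [(0,4)] -> total=16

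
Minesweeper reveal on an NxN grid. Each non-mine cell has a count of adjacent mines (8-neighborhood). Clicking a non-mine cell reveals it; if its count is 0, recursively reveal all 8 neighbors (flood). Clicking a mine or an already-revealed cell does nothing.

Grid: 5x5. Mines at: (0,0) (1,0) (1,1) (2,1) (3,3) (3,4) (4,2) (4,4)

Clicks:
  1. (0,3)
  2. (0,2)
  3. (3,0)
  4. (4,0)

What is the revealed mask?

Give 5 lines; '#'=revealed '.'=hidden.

Answer: ..###
..###
..###
##...
##...

Derivation:
Click 1 (0,3) count=0: revealed 9 new [(0,2) (0,3) (0,4) (1,2) (1,3) (1,4) (2,2) (2,3) (2,4)] -> total=9
Click 2 (0,2) count=1: revealed 0 new [(none)] -> total=9
Click 3 (3,0) count=1: revealed 1 new [(3,0)] -> total=10
Click 4 (4,0) count=0: revealed 3 new [(3,1) (4,0) (4,1)] -> total=13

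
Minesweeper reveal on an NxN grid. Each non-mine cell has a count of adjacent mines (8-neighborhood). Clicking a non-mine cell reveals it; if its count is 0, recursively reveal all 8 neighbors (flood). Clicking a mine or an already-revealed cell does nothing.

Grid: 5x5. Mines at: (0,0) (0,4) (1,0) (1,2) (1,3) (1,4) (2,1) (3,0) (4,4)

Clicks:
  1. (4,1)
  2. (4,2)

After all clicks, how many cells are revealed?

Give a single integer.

Answer: 6

Derivation:
Click 1 (4,1) count=1: revealed 1 new [(4,1)] -> total=1
Click 2 (4,2) count=0: revealed 5 new [(3,1) (3,2) (3,3) (4,2) (4,3)] -> total=6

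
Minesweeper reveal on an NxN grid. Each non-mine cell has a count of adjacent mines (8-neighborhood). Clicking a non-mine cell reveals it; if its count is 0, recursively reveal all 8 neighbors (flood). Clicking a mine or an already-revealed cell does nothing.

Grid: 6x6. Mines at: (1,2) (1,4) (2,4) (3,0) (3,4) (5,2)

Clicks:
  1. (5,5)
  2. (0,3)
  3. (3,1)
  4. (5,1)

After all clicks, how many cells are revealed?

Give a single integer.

Answer: 9

Derivation:
Click 1 (5,5) count=0: revealed 6 new [(4,3) (4,4) (4,5) (5,3) (5,4) (5,5)] -> total=6
Click 2 (0,3) count=2: revealed 1 new [(0,3)] -> total=7
Click 3 (3,1) count=1: revealed 1 new [(3,1)] -> total=8
Click 4 (5,1) count=1: revealed 1 new [(5,1)] -> total=9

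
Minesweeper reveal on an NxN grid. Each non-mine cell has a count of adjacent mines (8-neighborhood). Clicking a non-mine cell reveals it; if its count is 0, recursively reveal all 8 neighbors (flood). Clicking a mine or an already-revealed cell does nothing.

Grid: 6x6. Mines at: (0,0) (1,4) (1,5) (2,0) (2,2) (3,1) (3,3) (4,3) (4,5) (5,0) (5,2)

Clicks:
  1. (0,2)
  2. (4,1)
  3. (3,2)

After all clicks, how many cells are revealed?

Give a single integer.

Answer: 8

Derivation:
Click 1 (0,2) count=0: revealed 6 new [(0,1) (0,2) (0,3) (1,1) (1,2) (1,3)] -> total=6
Click 2 (4,1) count=3: revealed 1 new [(4,1)] -> total=7
Click 3 (3,2) count=4: revealed 1 new [(3,2)] -> total=8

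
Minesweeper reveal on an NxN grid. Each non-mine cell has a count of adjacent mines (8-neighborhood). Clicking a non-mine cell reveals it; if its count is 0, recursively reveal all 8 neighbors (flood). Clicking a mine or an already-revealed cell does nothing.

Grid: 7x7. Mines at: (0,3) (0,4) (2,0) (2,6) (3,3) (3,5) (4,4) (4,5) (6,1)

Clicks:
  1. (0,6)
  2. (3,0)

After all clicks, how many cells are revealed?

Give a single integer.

Answer: 5

Derivation:
Click 1 (0,6) count=0: revealed 4 new [(0,5) (0,6) (1,5) (1,6)] -> total=4
Click 2 (3,0) count=1: revealed 1 new [(3,0)] -> total=5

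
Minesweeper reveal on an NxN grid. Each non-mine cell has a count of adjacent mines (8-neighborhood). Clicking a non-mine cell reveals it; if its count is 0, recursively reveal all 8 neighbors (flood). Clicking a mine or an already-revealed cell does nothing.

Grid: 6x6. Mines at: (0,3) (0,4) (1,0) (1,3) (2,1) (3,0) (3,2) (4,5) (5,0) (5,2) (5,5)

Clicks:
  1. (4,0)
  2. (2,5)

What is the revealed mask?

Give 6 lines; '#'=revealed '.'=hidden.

Answer: ......
....##
....##
....##
#.....
......

Derivation:
Click 1 (4,0) count=2: revealed 1 new [(4,0)] -> total=1
Click 2 (2,5) count=0: revealed 6 new [(1,4) (1,5) (2,4) (2,5) (3,4) (3,5)] -> total=7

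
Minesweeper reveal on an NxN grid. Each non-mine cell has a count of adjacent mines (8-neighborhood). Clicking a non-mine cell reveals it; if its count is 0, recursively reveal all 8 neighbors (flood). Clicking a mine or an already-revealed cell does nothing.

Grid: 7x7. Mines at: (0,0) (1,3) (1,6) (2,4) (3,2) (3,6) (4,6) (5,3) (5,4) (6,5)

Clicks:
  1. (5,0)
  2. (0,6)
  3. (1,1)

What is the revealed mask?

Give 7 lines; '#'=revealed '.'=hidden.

Answer: ......#
##.....
##.....
##.....
###....
###....
###....

Derivation:
Click 1 (5,0) count=0: revealed 15 new [(1,0) (1,1) (2,0) (2,1) (3,0) (3,1) (4,0) (4,1) (4,2) (5,0) (5,1) (5,2) (6,0) (6,1) (6,2)] -> total=15
Click 2 (0,6) count=1: revealed 1 new [(0,6)] -> total=16
Click 3 (1,1) count=1: revealed 0 new [(none)] -> total=16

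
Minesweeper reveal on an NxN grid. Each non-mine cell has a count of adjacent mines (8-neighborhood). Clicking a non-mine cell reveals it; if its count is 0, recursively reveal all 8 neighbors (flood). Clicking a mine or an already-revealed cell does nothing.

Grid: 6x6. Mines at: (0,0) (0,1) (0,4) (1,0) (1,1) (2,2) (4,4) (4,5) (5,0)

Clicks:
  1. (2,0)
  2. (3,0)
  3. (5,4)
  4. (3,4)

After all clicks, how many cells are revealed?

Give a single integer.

Answer: 8

Derivation:
Click 1 (2,0) count=2: revealed 1 new [(2,0)] -> total=1
Click 2 (3,0) count=0: revealed 5 new [(2,1) (3,0) (3,1) (4,0) (4,1)] -> total=6
Click 3 (5,4) count=2: revealed 1 new [(5,4)] -> total=7
Click 4 (3,4) count=2: revealed 1 new [(3,4)] -> total=8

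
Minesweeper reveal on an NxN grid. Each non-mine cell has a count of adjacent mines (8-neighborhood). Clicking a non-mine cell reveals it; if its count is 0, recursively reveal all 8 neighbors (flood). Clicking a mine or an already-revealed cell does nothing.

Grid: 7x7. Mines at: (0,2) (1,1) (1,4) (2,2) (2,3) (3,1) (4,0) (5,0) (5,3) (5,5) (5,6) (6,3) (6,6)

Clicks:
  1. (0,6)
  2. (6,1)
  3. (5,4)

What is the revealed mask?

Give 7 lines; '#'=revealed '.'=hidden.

Answer: .....##
.....##
....###
....###
....###
....#..
.#.....

Derivation:
Click 1 (0,6) count=0: revealed 13 new [(0,5) (0,6) (1,5) (1,6) (2,4) (2,5) (2,6) (3,4) (3,5) (3,6) (4,4) (4,5) (4,6)] -> total=13
Click 2 (6,1) count=1: revealed 1 new [(6,1)] -> total=14
Click 3 (5,4) count=3: revealed 1 new [(5,4)] -> total=15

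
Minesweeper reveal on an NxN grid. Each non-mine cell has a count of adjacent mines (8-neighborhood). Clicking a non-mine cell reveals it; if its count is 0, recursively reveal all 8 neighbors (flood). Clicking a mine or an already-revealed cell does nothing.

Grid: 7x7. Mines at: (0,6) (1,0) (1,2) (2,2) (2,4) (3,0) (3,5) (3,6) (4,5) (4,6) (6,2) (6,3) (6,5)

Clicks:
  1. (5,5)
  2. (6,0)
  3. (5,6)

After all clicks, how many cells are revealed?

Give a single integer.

Click 1 (5,5) count=3: revealed 1 new [(5,5)] -> total=1
Click 2 (6,0) count=0: revealed 6 new [(4,0) (4,1) (5,0) (5,1) (6,0) (6,1)] -> total=7
Click 3 (5,6) count=3: revealed 1 new [(5,6)] -> total=8

Answer: 8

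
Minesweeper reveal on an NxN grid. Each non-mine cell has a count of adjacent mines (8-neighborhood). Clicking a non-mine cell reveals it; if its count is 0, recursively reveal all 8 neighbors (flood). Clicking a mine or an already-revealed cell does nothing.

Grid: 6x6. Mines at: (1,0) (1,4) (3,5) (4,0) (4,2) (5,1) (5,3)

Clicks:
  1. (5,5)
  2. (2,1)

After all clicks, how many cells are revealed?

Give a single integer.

Answer: 5

Derivation:
Click 1 (5,5) count=0: revealed 4 new [(4,4) (4,5) (5,4) (5,5)] -> total=4
Click 2 (2,1) count=1: revealed 1 new [(2,1)] -> total=5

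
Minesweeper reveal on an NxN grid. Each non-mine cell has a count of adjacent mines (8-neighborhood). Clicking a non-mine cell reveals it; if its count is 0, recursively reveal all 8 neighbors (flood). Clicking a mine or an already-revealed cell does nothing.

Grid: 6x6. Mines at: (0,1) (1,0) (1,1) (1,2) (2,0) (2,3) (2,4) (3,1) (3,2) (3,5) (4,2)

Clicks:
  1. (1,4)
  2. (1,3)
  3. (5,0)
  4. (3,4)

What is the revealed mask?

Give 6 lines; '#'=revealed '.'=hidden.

Click 1 (1,4) count=2: revealed 1 new [(1,4)] -> total=1
Click 2 (1,3) count=3: revealed 1 new [(1,3)] -> total=2
Click 3 (5,0) count=0: revealed 4 new [(4,0) (4,1) (5,0) (5,1)] -> total=6
Click 4 (3,4) count=3: revealed 1 new [(3,4)] -> total=7

Answer: ......
...##.
......
....#.
##....
##....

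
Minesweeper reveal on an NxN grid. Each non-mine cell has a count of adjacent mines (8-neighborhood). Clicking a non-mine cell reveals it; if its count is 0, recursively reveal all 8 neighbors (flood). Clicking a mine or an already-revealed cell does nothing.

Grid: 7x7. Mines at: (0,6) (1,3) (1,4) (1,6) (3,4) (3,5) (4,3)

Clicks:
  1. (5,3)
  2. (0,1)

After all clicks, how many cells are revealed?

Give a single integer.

Click 1 (5,3) count=1: revealed 1 new [(5,3)] -> total=1
Click 2 (0,1) count=0: revealed 31 new [(0,0) (0,1) (0,2) (1,0) (1,1) (1,2) (2,0) (2,1) (2,2) (3,0) (3,1) (3,2) (4,0) (4,1) (4,2) (4,4) (4,5) (4,6) (5,0) (5,1) (5,2) (5,4) (5,5) (5,6) (6,0) (6,1) (6,2) (6,3) (6,4) (6,5) (6,6)] -> total=32

Answer: 32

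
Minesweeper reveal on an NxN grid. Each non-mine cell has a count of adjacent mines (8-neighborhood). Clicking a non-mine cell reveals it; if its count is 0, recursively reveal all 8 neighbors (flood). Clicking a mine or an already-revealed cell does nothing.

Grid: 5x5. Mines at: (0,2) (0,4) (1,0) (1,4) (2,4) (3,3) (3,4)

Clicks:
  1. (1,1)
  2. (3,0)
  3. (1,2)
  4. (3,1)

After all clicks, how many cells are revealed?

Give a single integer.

Answer: 11

Derivation:
Click 1 (1,1) count=2: revealed 1 new [(1,1)] -> total=1
Click 2 (3,0) count=0: revealed 9 new [(2,0) (2,1) (2,2) (3,0) (3,1) (3,2) (4,0) (4,1) (4,2)] -> total=10
Click 3 (1,2) count=1: revealed 1 new [(1,2)] -> total=11
Click 4 (3,1) count=0: revealed 0 new [(none)] -> total=11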